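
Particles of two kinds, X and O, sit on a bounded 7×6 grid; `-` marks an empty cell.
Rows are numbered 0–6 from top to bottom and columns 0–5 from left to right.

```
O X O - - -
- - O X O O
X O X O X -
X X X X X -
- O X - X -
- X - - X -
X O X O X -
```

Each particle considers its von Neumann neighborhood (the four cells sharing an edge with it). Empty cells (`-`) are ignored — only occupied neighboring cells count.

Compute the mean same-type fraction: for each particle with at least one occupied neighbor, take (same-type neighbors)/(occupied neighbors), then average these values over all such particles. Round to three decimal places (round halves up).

(0,0)O 0/1
(0,1)X 0/2
(0,2)O 1/2
(1,2)O 1/3
(1,3)X 0/3
(1,4)O 1/3
(1,5)O 1/1
(2,0)X 1/2
(2,1)O 0/3
(2,2)X 1/4
(2,3)O 0/4
(2,4)X 1/3
(3,0)X 2/2
(3,1)X 2/4
(3,2)X 4/4
(3,3)X 2/3
(3,4)X 3/3
(4,1)O 0/3
(4,2)X 1/2
(4,4)X 2/2
(5,1)X 0/2
(5,4)X 2/2
(6,0)X 0/1
(6,1)O 0/3
(6,2)X 0/2
(6,3)O 0/2
(6,4)X 1/2
Sum over 27 particles: 0/1 + 0/2 + 1/2 + 1/3 + 0/3 + 1/3 + 1/1 + 1/2 + 0/3 + 1/4 + 0/4 + 1/3 + 2/2 + 2/4 + 4/4 + 2/3 + 3/3 + 0/3 + 1/2 + 2/2 + 0/2 + 2/2 + 0/1 + 0/3 + 0/2 + 0/2 + 1/2 = 125/12; mean = 125/12 ÷ 27 = 125/324 = 0.385802… → 0.386.

0.386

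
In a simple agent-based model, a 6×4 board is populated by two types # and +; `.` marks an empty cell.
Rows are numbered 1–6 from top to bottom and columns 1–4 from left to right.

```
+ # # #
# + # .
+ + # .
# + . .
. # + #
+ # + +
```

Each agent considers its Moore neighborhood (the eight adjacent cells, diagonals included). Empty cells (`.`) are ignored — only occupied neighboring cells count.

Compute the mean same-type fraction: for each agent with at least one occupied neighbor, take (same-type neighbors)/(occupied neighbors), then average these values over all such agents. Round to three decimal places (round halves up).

0.427

Row 1: (1,1)+ 1/3 · (1,2)# 3/5 · (1,3)# 3/4 · (1,4)# 2/2
Row 2: (2,1)# 1/5 · (2,2)+ 3/8 · (2,3)# 4/6
Row 3: (3,1)+ 3/5 · (3,2)+ 3/7 · (3,3)# 1/4
Row 4: (4,1)# 1/4 · (4,2)+ 3/6
Row 5: (5,2)# 2/6 · (5,3)+ 3/6 · (5,4)# 0/3
Row 6: (6,1)+ 0/2 · (6,2)# 1/4 · (6,3)+ 2/5 · (6,4)+ 2/3
Sum over 19 agents: 1/3 + 3/5 + 3/4 + 2/2 + 1/5 + 3/8 + 4/6 + 3/5 + 3/7 + 1/4 + 1/4 + 3/6 + 2/6 + 3/6 + 0/3 + 0/2 + 1/4 + 2/5 + 2/3 = 2269/280; mean = 2269/280 ÷ 19 = 2269/5320 = 0.426503… → 0.427.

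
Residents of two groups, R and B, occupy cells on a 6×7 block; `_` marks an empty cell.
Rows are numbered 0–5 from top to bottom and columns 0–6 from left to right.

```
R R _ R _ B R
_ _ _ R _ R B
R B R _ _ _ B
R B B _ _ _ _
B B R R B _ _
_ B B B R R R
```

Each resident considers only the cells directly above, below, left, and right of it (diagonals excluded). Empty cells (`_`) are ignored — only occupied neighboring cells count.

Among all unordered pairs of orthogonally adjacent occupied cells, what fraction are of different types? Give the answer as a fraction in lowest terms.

8/15

Scan each occupied cell's neighbors to the right and below so each pair is counted once.
From row 0: 3 unlike of 5 pairs (running 3/5).
From row 1: 1 unlike of 2 pairs (running 4/7).
From row 2: 3 unlike of 5 pairs (running 7/12).
From row 3: 3 unlike of 5 pairs (running 10/17).
From row 4: 5 unlike of 8 pairs (running 15/25).
From row 5: 1 unlike of 5 pairs (running 16/30).
Total adjacent occupied pairs: 30; unlike-type pairs: 16.
16/30 reduces to 8/15.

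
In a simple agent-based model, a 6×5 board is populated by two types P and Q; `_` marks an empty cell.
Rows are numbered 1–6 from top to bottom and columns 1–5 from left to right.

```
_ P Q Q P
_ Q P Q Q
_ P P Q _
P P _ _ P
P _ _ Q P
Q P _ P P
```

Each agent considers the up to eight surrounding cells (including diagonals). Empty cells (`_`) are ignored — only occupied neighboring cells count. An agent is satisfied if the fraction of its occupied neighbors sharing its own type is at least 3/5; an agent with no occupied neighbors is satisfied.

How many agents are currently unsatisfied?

11

(1,2)P 1/3 not
(1,3)Q 3/5 satisfied
(1,4)Q 3/5 satisfied
(1,5)P 0/3 not
(2,2)Q 1/5 not
(2,3)P 3/8 not
(2,4)Q 4/7 not
(2,5)Q 3/4 satisfied
(3,2)P 4/5 satisfied
(3,3)P 3/6 not
(3,4)Q 2/5 not
(4,1)P 3/3 satisfied
(4,2)P 4/4 satisfied
(4,5)P 1/3 not
(5,1)P 3/4 satisfied
(5,4)Q 0/4 not
(5,5)P 3/4 satisfied
(6,1)Q 0/2 not
(6,2)P 1/2 not
(6,4)P 2/3 satisfied
(6,5)P 2/3 satisfied
Unsatisfied: (1,2), (1,5), (2,2), (2,3), (2,4), (3,3), (3,4), (4,5), (5,4), (6,1), (6,2) — 11 in total.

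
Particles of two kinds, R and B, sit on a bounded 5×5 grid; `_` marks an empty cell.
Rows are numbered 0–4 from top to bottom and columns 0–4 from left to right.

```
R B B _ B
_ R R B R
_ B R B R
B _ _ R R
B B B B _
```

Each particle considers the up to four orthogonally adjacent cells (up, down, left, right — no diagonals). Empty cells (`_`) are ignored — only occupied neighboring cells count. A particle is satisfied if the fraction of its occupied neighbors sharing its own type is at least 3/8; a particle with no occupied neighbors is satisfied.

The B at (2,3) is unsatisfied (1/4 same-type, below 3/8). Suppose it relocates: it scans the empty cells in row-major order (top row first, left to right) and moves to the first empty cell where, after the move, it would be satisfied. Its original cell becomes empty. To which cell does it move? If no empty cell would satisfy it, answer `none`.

Vacating (2,3). Empty cells in order:
  (0,3): 3/3 same-type → satisfied — stop here.

(0,3)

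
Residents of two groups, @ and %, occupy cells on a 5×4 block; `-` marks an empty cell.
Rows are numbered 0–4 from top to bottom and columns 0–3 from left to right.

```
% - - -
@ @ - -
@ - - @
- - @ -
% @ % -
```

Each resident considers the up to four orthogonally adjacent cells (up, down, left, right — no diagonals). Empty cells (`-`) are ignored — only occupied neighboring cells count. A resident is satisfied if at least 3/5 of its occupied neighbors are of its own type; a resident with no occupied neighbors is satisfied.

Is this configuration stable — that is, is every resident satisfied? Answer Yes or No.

Row 0: (0,0)% 0/1 not
Row 1: (1,0)@ 2/3 satisfied · (1,1)@ 1/1 satisfied
Row 2: (2,0)@ 1/1 satisfied · (2,3)@ 0/0 satisfied
Row 3: (3,2)@ 0/1 not
Row 4: (4,0)% 0/1 not · (4,1)@ 0/2 not · (4,2)% 0/2 not
For instance (0,0) has only 0/1 same-type neighbors, below 3/5.

No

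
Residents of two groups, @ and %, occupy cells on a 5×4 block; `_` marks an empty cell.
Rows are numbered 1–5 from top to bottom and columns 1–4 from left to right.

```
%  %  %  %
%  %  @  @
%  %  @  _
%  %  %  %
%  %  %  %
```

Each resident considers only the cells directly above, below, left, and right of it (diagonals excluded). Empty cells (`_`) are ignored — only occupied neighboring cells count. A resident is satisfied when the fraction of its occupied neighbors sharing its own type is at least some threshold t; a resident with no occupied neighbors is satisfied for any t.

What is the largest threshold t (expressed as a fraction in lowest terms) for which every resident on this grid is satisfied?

1/3

Row 1: (1,1)% 2/2 · (1,2)% 3/3 · (1,3)% 2/3 · (1,4)% 1/2
Row 2: (2,1)% 3/3 · (2,2)% 3/4 · (2,3)@ 2/4 · (2,4)@ 1/2
Row 3: (3,1)% 3/3 · (3,2)% 3/4 · (3,3)@ 1/3
Row 4: (4,1)% 3/3 · (4,2)% 4/4 · (4,3)% 3/4 · (4,4)% 2/2
Row 5: (5,1)% 2/2 · (5,2)% 3/3 · (5,3)% 3/3 · (5,4)% 2/2
The smallest same-type fraction is 1/3 at (3,3), which reduces to 1/3. Any threshold above that leaves this resident unsatisfied.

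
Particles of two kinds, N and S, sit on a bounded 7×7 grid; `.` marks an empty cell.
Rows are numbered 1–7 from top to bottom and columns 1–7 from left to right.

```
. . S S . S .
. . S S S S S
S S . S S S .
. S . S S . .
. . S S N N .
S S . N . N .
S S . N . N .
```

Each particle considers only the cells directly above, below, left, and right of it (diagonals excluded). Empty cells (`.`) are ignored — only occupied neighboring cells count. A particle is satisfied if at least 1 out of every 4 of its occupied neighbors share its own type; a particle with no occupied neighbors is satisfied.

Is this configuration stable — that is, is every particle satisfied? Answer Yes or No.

Row 1: (1,3)S 2/2 satisfied · (1,4)S 2/2 satisfied · (1,6)S 1/1 satisfied
Row 2: (2,3)S 2/2 satisfied · (2,4)S 4/4 satisfied · (2,5)S 3/3 satisfied · (2,6)S 4/4 satisfied · (2,7)S 1/1 satisfied
Row 3: (3,1)S 1/1 satisfied · (3,2)S 2/2 satisfied · (3,4)S 3/3 satisfied · (3,5)S 4/4 satisfied · (3,6)S 2/2 satisfied
Row 4: (4,2)S 1/1 satisfied · (4,4)S 3/3 satisfied · (4,5)S 2/3 satisfied
Row 5: (5,3)S 1/1 satisfied · (5,4)S 2/4 satisfied · (5,5)N 1/3 satisfied · (5,6)N 2/2 satisfied
Row 6: (6,1)S 2/2 satisfied · (6,2)S 2/2 satisfied · (6,4)N 1/2 satisfied · (6,6)N 2/2 satisfied
Row 7: (7,1)S 2/2 satisfied · (7,2)S 2/2 satisfied · (7,4)N 1/1 satisfied · (7,6)N 1/1 satisfied
All meet the threshold, so the configuration is stable.

Yes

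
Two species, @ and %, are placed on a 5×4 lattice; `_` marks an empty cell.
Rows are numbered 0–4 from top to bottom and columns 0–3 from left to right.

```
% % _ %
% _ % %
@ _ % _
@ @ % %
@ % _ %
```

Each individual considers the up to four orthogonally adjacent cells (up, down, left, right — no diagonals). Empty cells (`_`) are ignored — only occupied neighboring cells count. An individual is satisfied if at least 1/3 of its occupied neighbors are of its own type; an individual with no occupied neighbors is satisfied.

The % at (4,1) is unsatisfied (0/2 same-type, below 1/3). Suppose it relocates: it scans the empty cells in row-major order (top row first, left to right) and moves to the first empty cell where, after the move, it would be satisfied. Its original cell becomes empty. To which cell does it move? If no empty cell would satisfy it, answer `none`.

(0,2)

Vacating (4,1). Empty cells in order:
  (0,2): 3/3 same-type → satisfied — stop here.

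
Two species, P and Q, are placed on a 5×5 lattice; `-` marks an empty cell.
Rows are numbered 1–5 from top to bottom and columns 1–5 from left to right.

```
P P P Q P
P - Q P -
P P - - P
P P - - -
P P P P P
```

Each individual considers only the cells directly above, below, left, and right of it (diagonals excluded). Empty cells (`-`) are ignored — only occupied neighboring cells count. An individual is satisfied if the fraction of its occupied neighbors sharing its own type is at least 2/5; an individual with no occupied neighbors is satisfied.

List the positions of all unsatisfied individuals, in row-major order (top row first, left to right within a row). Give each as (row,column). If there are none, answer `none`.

Row 1: (1,1)P 2/2 ✓ · (1,2)P 2/2 ✓ · (1,3)P 1/3 ✗ · (1,4)Q 0/3 ✗ · (1,5)P 0/1 ✗
Row 2: (2,1)P 2/2 ✓ · (2,3)Q 0/2 ✗ · (2,4)P 0/2 ✗
Row 3: (3,1)P 3/3 ✓ · (3,2)P 2/2 ✓ · (3,5)P 0/0 ✓
Row 4: (4,1)P 3/3 ✓ · (4,2)P 3/3 ✓
Row 5: (5,1)P 2/2 ✓ · (5,2)P 3/3 ✓ · (5,3)P 2/2 ✓ · (5,4)P 2/2 ✓ · (5,5)P 1/1 ✓

(1,3), (1,4), (1,5), (2,3), (2,4)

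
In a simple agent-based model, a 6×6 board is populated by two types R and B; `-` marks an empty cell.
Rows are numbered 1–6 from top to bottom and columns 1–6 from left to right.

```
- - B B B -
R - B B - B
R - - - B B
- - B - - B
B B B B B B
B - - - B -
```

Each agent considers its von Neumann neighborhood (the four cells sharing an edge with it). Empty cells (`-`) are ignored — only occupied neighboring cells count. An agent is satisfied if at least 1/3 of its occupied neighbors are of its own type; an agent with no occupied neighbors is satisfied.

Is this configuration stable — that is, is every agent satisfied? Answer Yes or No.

Row 1: (1,3)B 2/2 satisfied · (1,4)B 3/3 satisfied · (1,5)B 1/1 satisfied
Row 2: (2,1)R 1/1 satisfied · (2,3)B 2/2 satisfied · (2,4)B 2/2 satisfied · (2,6)B 1/1 satisfied
Row 3: (3,1)R 1/1 satisfied · (3,5)B 1/1 satisfied · (3,6)B 3/3 satisfied
Row 4: (4,3)B 1/1 satisfied · (4,6)B 2/2 satisfied
Row 5: (5,1)B 2/2 satisfied · (5,2)B 2/2 satisfied · (5,3)B 3/3 satisfied · (5,4)B 2/2 satisfied · (5,5)B 3/3 satisfied · (5,6)B 2/2 satisfied
Row 6: (6,1)B 1/1 satisfied · (6,5)B 1/1 satisfied
All meet the threshold, so the configuration is stable.

Yes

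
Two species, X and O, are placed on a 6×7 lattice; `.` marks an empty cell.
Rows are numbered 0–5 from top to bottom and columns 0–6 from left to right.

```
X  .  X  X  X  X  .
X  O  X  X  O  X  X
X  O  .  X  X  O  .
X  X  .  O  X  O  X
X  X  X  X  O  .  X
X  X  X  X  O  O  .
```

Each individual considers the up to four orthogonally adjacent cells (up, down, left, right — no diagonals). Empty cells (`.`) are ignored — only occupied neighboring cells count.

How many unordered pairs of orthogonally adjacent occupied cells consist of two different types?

18

Scan each occupied cell's neighbors to the right and below so each pair is counted once.
From row 0: 1 unlike of 8 pairs (running 1/8).
From row 1: 6 unlike of 11 pairs (running 7/19).
From row 2: 4 unlike of 8 pairs (running 11/27).
From row 3: 5 unlike of 9 pairs (running 16/36).
From row 4: 1 unlike of 9 pairs (running 17/45).
From row 5: 1 unlike of 5 pairs (running 18/50).
Total adjacent occupied pairs: 50; unlike-type pairs: 18.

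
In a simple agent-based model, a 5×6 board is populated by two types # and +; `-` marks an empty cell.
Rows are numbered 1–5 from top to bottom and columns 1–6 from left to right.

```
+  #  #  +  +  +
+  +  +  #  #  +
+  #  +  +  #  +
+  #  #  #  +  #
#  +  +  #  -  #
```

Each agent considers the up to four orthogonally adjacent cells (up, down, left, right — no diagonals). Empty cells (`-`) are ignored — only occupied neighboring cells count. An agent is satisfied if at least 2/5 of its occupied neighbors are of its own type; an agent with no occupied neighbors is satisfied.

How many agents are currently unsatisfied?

Row 1: (1,1)+ 1/2 ✓ · (1,2)# 1/3 ✗ · (1,3)# 1/3 ✗ · (1,4)+ 1/3 ✗ · (1,5)+ 2/3 ✓ · (1,6)+ 2/2 ✓
Row 2: (2,1)+ 3/3 ✓ · (2,2)+ 2/4 ✓ · (2,3)+ 2/4 ✓ · (2,4)# 1/4 ✗ · (2,5)# 2/4 ✓ · (2,6)+ 2/3 ✓
Row 3: (3,1)+ 2/3 ✓ · (3,2)# 1/4 ✗ · (3,3)+ 2/4 ✓ · (3,4)+ 1/4 ✗ · (3,5)# 1/4 ✗ · (3,6)+ 1/3 ✗
Row 4: (4,1)+ 1/3 ✗ · (4,2)# 2/4 ✓ · (4,3)# 2/4 ✓ · (4,4)# 2/4 ✓ · (4,5)+ 0/3 ✗ · (4,6)# 1/3 ✗
Row 5: (5,1)# 0/2 ✗ · (5,2)+ 1/3 ✗ · (5,3)+ 1/3 ✗ · (5,4)# 1/2 ✓ · (5,6)# 1/1 ✓
Unsatisfied: (1,2), (1,3), (1,4), (2,4), (3,2), (3,4), (3,5), (3,6), (4,1), (4,5), (4,6), (5,1), (5,2), (5,3) — 14 in total.

14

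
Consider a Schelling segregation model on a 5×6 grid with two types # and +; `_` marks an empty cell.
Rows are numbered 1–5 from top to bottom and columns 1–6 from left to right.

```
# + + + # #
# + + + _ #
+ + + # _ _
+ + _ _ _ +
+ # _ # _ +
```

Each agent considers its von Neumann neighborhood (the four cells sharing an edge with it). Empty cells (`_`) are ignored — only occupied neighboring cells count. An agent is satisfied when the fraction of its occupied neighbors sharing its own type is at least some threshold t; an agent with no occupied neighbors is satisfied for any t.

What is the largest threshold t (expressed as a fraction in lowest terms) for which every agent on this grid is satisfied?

0/1

(1,1)# 1/2
(1,2)+ 2/3
(1,3)+ 3/3
(1,4)+ 2/3
(1,5)# 1/2
(1,6)# 2/2
(2,1)# 1/3
(2,2)+ 3/4
(2,3)+ 4/4
(2,4)+ 2/3
(2,6)# 1/1
(3,1)+ 2/3
(3,2)+ 4/4
(3,3)+ 2/3
(3,4)# 0/2
(4,1)+ 3/3
(4,2)+ 2/3
(4,6)+ 1/1
(5,1)+ 1/2
(5,2)# 0/2
(5,4)# — no occupied neighbors
(5,6)+ 1/1
The smallest same-type fraction is 0/2 at (3,4), which reduces to 0/1. Any threshold above that leaves this agent unsatisfied.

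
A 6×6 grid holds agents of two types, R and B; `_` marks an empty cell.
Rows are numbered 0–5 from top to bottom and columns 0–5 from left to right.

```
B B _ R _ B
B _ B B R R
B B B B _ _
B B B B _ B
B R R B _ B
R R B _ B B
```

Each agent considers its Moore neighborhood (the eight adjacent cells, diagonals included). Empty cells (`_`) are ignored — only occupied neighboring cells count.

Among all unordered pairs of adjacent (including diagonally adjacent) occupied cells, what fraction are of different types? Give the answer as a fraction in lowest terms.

Scan each occupied cell's neighbors to the right and below (and the two forward diagonals) so each pair is counted once.
From row 0: 4 unlike of 9 pairs (running 4/9).
From row 1: 2 unlike of 11 pairs (running 6/20).
From row 2: 0 unlike of 13 pairs (running 6/33).
From row 3: 6 unlike of 14 pairs (running 12/47).
From row 4: 6 unlike of 14 pairs (running 18/61).
From row 5: 1 unlike of 3 pairs (running 19/64).
Total adjacent occupied pairs: 64; unlike-type pairs: 19.
19/64 is already in lowest terms.

19/64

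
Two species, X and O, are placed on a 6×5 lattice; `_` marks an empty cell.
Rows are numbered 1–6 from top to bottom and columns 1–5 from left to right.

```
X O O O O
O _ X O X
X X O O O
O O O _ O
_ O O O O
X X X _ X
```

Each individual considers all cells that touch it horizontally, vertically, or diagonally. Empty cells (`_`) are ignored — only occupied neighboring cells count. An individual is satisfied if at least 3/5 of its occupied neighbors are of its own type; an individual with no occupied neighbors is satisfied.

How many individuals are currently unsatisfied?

(1,1)X 0/2 unhappy
(1,2)O 2/4 unhappy
(1,3)O 3/4 ok
(1,4)O 3/5 ok
(1,5)O 2/3 ok
(2,1)O 1/4 unhappy
(2,3)X 1/7 unhappy
(2,4)O 6/8 ok
(2,5)X 0/5 unhappy
(3,1)X 1/4 unhappy
(3,2)X 2/7 unhappy
(3,3)O 4/6 ok
(3,4)O 5/7 ok
(3,5)O 3/4 ok
(4,1)O 2/4 unhappy
(4,2)O 5/7 ok
(4,3)O 6/7 ok
(4,5)O 4/4 ok
(5,2)O 4/7 unhappy
(5,3)O 4/6 ok
(5,4)O 4/6 ok
(5,5)O 2/3 ok
(6,1)X 1/2 unhappy
(6,2)X 2/4 unhappy
(6,3)X 1/4 unhappy
(6,5)X 0/2 unhappy
Unsatisfied: (1,1), (1,2), (2,1), (2,3), (2,5), (3,1), (3,2), (4,1), (5,2), (6,1), (6,2), (6,3), (6,5) — 13 in total.

13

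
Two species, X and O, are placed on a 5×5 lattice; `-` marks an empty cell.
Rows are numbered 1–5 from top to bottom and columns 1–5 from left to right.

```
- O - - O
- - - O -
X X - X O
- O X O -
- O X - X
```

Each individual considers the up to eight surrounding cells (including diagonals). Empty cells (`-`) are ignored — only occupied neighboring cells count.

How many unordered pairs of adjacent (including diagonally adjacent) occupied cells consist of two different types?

12

Scan each occupied cell's neighbors to the right and below (and the two forward diagonals) so each pair is counted once.
From row 1: 0 unlike of 1 pairs (running 0/1).
From row 2: 1 unlike of 2 pairs (running 1/3).
From row 3: 4 unlike of 8 pairs (running 5/11).
From row 4: 6 unlike of 8 pairs (running 11/19).
From row 5: 1 unlike of 1 pairs (running 12/20).
Total adjacent occupied pairs: 20; unlike-type pairs: 12.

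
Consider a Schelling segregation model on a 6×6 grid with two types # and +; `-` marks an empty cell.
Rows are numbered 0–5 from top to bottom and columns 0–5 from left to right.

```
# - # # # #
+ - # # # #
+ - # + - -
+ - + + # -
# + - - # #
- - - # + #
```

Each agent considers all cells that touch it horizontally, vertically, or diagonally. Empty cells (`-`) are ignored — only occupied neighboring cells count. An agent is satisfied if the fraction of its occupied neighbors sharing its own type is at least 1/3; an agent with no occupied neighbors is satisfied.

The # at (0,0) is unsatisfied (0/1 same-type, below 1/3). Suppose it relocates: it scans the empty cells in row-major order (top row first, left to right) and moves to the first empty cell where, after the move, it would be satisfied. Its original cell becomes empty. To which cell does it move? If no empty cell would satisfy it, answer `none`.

Vacating (0,0). Empty cells in order:
  (0,1): 2/3 same-type → satisfied — stop here.

(0,1)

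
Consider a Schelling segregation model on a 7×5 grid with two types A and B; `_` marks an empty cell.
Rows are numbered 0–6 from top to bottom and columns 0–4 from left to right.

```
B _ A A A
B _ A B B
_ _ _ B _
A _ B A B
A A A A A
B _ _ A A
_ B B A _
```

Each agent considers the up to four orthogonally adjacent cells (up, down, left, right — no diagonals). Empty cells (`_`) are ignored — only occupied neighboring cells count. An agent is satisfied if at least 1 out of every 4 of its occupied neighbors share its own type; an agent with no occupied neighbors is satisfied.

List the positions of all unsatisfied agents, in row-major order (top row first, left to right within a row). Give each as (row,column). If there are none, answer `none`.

(3,2), (3,4), (5,0)

Row 0: (0,0)B 1/1 ok · (0,2)A 2/2 ok · (0,3)A 2/3 ok · (0,4)A 1/2 ok
Row 1: (1,0)B 1/1 ok · (1,2)A 1/2 ok · (1,3)B 2/4 ok · (1,4)B 1/2 ok
Row 2: (2,3)B 1/2 ok
Row 3: (3,0)A 1/1 ok · (3,2)B 0/2 unhappy · (3,3)A 1/4 ok · (3,4)B 0/2 unhappy
Row 4: (4,0)A 2/3 ok · (4,1)A 2/2 ok · (4,2)A 2/3 ok · (4,3)A 4/4 ok · (4,4)A 2/3 ok
Row 5: (5,0)B 0/1 unhappy · (5,3)A 3/3 ok · (5,4)A 2/2 ok
Row 6: (6,1)B 1/1 ok · (6,2)B 1/2 ok · (6,3)A 1/2 ok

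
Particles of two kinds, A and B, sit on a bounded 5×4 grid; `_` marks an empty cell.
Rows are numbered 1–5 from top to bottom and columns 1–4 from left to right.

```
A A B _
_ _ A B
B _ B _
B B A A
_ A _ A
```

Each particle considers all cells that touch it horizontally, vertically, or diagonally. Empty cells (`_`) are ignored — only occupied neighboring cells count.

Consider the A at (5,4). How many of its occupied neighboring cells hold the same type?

2

Occupied neighbors of (5,4): (4,3)=A, (4,4)=A.
Same type (A): 2 of 2.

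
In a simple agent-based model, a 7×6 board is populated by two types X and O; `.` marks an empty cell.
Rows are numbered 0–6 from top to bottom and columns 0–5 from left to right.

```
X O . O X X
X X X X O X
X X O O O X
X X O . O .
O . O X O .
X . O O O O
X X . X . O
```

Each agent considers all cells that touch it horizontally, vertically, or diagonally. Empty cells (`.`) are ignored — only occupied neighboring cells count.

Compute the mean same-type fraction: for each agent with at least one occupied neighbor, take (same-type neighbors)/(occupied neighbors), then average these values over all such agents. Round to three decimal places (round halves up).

(0,0)X 2/3
(0,1)O 0/4
(0,3)O 1/4
(0,4)X 3/5
(0,5)X 2/3
(1,0)X 4/5
(1,1)X 5/7
(1,2)X 3/7
(1,3)X 2/7
(1,4)O 3/8
(1,5)X 3/5
(2,0)X 5/5
(2,1)X 6/8
(2,2)O 2/7
(2,3)O 5/7
(2,4)O 3/6
(2,5)X 1/4
(3,0)X 3/4
(3,1)X 3/7
(3,2)O 3/6
(3,4)O 3/5
(4,0)O 0/3
(4,2)O 3/5
(4,3)X 0/7
(4,4)O 4/5
(5,0)X 2/3
(5,2)O 2/5
(5,3)O 4/6
(5,4)O 4/6
(5,5)O 3/3
(6,0)X 2/2
(6,1)X 2/3
(6,3)X 0/3
(6,5)O 2/2
Sum over 34 agents: 2/3 + 0/4 + 1/4 + 3/5 + 2/3 + 4/5 + 5/7 + 3/7 + 2/7 + 3/8 + 3/5 + 5/5 + 6/8 + 2/7 + 5/7 + 3/6 + 1/4 + 3/4 + 3/7 + 3/6 + 3/5 + 0/3 + 3/5 + 0/7 + 4/5 + 2/3 + 2/5 + 4/6 + 4/6 + 3/3 + 2/2 + 2/3 + 0/3 + 2/2 = 5217/280; mean = 5217/280 ÷ 34 = 5217/9520 = 0.548004… → 0.548.

0.548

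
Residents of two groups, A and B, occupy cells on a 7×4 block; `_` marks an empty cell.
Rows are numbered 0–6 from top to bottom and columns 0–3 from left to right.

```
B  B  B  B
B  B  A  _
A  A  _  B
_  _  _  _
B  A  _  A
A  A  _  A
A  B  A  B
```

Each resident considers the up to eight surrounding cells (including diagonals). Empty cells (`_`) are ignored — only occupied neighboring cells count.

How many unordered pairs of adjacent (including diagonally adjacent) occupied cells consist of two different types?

Scan each occupied cell's neighbors to the right and below (and the two forward diagonals) so each pair is counted once.
Row 0: B(0,0)–B(0,1)= B(0,0)–B(1,0)= B(0,0)–B(1,1)= B(0,1)–B(0,2)= B(0,1)–B(1,1)= B(0,1)–A(1,2)≠ B(0,1)–B(1,0)= B(0,2)–B(0,3)= B(0,2)–A(1,2)≠ B(0,2)–B(1,1)= B(0,3)–A(1,2)≠  → 3/11 unlike.
Row 1: B(1,0)–B(1,1)= B(1,0)–A(2,0)≠ B(1,0)–A(2,1)≠ B(1,1)–A(1,2)≠ B(1,1)–A(2,1)≠ B(1,1)–A(2,0)≠ A(1,2)–B(2,3)≠ A(1,2)–A(2,1)=  → 6/8 unlike.
Row 2: A(2,0)–A(2,1)=  → 0/1 unlike.
Row 4: B(4,0)–A(4,1)≠ B(4,0)–A(5,0)≠ B(4,0)–A(5,1)≠ A(4,1)–A(5,1)= A(4,1)–A(5,0)= A(4,3)–A(5,3)=  → 3/6 unlike.
Row 5: A(5,0)–A(5,1)= A(5,0)–A(6,0)= A(5,0)–B(6,1)≠ A(5,1)–B(6,1)≠ A(5,1)–A(6,2)= A(5,1)–A(6,0)= A(5,3)–B(6,3)≠ A(5,3)–A(6,2)=  → 3/8 unlike.
Row 6: A(6,0)–B(6,1)≠ B(6,1)–A(6,2)≠ A(6,2)–B(6,3)≠  → 3/3 unlike.
Total adjacent occupied pairs: 37; unlike-type pairs: 18.

18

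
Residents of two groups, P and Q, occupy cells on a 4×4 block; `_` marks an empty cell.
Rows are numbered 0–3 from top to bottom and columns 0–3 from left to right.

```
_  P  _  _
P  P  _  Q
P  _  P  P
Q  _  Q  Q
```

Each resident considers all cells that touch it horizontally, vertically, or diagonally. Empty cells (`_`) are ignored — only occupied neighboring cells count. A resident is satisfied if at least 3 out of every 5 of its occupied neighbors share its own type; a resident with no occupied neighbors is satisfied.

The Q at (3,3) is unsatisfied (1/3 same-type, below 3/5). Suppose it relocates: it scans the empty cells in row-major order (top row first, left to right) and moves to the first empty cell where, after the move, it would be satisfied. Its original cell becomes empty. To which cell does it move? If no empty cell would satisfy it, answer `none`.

(0,3)

Vacating (3,3). Empty cells in order:
  (0,0): 0/3 same-type → still unsatisfied.
  (0,2): 1/3 same-type → still unsatisfied.
  (0,3): 1/1 same-type → satisfied — stop here.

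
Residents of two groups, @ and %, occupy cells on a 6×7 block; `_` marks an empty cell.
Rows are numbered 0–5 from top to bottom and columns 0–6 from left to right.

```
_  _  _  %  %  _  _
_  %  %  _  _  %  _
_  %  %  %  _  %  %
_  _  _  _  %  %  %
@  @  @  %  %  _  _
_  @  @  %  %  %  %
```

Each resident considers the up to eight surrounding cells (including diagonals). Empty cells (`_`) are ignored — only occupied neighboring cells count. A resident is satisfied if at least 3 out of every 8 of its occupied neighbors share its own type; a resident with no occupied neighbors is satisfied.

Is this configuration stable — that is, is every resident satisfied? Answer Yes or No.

Row 0: (0,3)% 2/2 satisfied · (0,4)% 2/2 satisfied
Row 1: (1,1)% 3/3 satisfied · (1,2)% 5/5 satisfied · (1,5)% 3/3 satisfied
Row 2: (2,1)% 3/3 satisfied · (2,2)% 4/4 satisfied · (2,3)% 3/3 satisfied · (2,5)% 5/5 satisfied · (2,6)% 4/4 satisfied
Row 3: (3,4)% 5/5 satisfied · (3,5)% 5/5 satisfied · (3,6)% 3/3 satisfied
Row 4: (4,0)@ 2/2 satisfied · (4,1)@ 4/4 satisfied · (4,2)@ 3/5 satisfied · (4,3)% 4/6 satisfied · (4,4)% 6/6 satisfied
Row 5: (5,1)@ 4/4 satisfied · (5,2)@ 3/5 satisfied · (5,3)% 3/5 satisfied · (5,4)% 4/4 satisfied · (5,5)% 3/3 satisfied · (5,6)% 1/1 satisfied
All meet the threshold, so the configuration is stable.

Yes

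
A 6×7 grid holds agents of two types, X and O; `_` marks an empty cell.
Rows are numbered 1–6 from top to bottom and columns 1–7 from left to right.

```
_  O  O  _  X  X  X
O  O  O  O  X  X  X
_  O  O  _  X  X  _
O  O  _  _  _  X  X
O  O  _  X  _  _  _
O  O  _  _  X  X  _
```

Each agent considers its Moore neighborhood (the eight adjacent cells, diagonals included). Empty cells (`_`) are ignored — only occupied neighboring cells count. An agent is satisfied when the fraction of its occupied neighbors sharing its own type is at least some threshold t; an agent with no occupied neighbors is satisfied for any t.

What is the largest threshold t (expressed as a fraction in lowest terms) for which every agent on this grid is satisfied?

(1,2)O 4/4
(1,3)O 4/4
(1,5)X 3/4
(1,6)X 5/5
(1,7)X 3/3
(2,1)O 3/3
(2,2)O 6/6
(2,3)O 6/6
(2,4)O 3/6
(2,5)X 5/6
(2,6)X 7/7
(2,7)X 4/4
(3,2)O 6/6
(3,3)O 5/5
(3,5)X 4/5
(3,6)X 6/6
(4,1)O 4/4
(4,2)O 5/5
(4,6)X 3/3
(4,7)X 2/2
(5,1)O 5/5
(5,2)O 5/5
(5,4)X 1/1
(6,1)O 3/3
(6,2)O 3/3
(6,5)X 2/2
(6,6)X 1/1
The smallest same-type fraction is 3/6 at (2,4), which reduces to 1/2. Any threshold above that leaves this agent unsatisfied.

1/2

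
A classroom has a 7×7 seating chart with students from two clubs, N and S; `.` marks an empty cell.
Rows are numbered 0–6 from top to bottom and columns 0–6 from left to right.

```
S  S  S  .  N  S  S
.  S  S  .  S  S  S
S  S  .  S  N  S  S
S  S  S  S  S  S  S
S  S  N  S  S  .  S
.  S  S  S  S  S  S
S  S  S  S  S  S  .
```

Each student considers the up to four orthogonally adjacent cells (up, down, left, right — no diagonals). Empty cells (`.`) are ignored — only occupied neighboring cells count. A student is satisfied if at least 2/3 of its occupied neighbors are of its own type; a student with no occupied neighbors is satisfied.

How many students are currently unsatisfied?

(0,0)S 1/1 ok
(0,1)S 3/3 ok
(0,2)S 2/2 ok
(0,4)N 0/2 unhappy
(0,5)S 2/3 ok
(0,6)S 2/2 ok
(1,1)S 3/3 ok
(1,2)S 2/2 ok
(1,4)S 1/3 unhappy
(1,5)S 4/4 ok
(1,6)S 3/3 ok
(2,0)S 2/2 ok
(2,1)S 3/3 ok
(2,3)S 1/2 unhappy
(2,4)N 0/4 unhappy
(2,5)S 3/4 ok
(2,6)S 3/3 ok
(3,0)S 3/3 ok
(3,1)S 4/4 ok
(3,2)S 2/3 ok
(3,3)S 4/4 ok
(3,4)S 3/4 ok
(3,5)S 3/3 ok
(3,6)S 3/3 ok
(4,0)S 2/2 ok
(4,1)S 3/4 ok
(4,2)N 0/4 unhappy
(4,3)S 3/4 ok
(4,4)S 3/3 ok
(4,6)S 2/2 ok
(5,1)S 3/3 ok
(5,2)S 3/4 ok
(5,3)S 4/4 ok
(5,4)S 4/4 ok
(5,5)S 3/3 ok
(5,6)S 2/2 ok
(6,0)S 1/1 ok
(6,1)S 3/3 ok
(6,2)S 3/3 ok
(6,3)S 3/3 ok
(6,4)S 3/3 ok
(6,5)S 2/2 ok
Unsatisfied: (0,4), (1,4), (2,3), (2,4), (4,2) — 5 in total.

5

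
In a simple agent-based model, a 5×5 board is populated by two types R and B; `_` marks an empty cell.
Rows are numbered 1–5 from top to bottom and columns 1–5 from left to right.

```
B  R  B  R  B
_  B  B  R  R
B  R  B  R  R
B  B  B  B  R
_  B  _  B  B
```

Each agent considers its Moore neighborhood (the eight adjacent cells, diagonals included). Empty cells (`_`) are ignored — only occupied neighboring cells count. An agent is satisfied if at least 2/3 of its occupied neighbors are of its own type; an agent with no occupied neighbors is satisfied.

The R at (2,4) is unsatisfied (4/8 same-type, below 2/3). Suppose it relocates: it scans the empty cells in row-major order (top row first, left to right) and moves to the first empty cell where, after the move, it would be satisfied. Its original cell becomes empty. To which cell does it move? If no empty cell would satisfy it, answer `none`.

Vacating (2,4). Empty cells in order:
  (2,1): 2/5 same-type → still unsatisfied.
  (5,1): 0/3 same-type → still unsatisfied.
  (5,3): 0/5 same-type → still unsatisfied.

none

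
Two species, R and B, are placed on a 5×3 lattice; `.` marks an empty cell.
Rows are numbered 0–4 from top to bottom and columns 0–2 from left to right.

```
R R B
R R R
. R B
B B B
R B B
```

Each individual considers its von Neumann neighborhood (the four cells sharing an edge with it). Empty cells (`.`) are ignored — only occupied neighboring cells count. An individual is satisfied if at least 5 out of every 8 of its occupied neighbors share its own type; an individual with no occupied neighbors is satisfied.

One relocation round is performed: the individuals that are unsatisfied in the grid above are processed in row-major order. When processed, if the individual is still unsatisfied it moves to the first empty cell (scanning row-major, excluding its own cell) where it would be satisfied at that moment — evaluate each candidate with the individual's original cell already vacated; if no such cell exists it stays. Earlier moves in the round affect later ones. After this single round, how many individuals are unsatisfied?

Initially unsatisfied (in order): (0,2), (1,2), (2,1), (2,2), (3,0), (4,0).
  (0,2): no empty cell satisfies it; stays.
  (1,2) → (2,0).
  (2,1): no empty cell satisfies it; stays.
  (2,2): no empty cell satisfies it; stays.
  (3,0) → (1,2).
  (4,0): no empty cell satisfies it; stays.
Resulting grid:
R R B
R R B
R R B
. B B
R B B
Unsatisfied now: (0,2), (2,1), (4,0).

3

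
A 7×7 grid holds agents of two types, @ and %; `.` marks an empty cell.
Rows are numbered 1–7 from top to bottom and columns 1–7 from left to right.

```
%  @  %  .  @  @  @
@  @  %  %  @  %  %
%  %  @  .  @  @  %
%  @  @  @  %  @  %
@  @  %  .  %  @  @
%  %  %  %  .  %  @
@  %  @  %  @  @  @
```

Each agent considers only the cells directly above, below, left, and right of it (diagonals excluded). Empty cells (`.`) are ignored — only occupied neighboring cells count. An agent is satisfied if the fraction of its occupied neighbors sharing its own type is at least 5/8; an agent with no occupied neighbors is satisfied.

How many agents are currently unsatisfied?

(1,1)% 0/2 ✗
(1,2)@ 1/3 ✗
(1,3)% 1/2 ✗
(1,5)@ 2/2 ✓
(1,6)@ 2/3 ✓
(1,7)@ 1/2 ✗
(2,1)@ 1/3 ✗
(2,2)@ 2/4 ✗
(2,3)% 2/4 ✗
(2,4)% 1/2 ✗
(2,5)@ 2/4 ✗
(2,6)% 1/4 ✗
(2,7)% 2/3 ✓
(3,1)% 2/3 ✓
(3,2)% 1/4 ✗
(3,3)@ 1/3 ✗
(3,5)@ 2/3 ✓
(3,6)@ 2/4 ✗
(3,7)% 2/3 ✓
(4,1)% 1/3 ✗
(4,2)@ 2/4 ✗
(4,3)@ 3/4 ✓
(4,4)@ 1/2 ✗
(4,5)% 1/4 ✗
(4,6)@ 2/4 ✗
(4,7)% 1/3 ✗
(5,1)@ 1/3 ✗
(5,2)@ 2/4 ✗
(5,3)% 1/3 ✗
(5,5)% 1/2 ✗
(5,6)@ 2/4 ✗
(5,7)@ 2/3 ✓
(6,1)% 1/3 ✗
(6,2)% 3/4 ✓
(6,3)% 3/4 ✓
(6,4)% 2/2 ✓
(6,6)% 0/3 ✗
(6,7)@ 2/3 ✓
(7,1)@ 0/2 ✗
(7,2)% 1/3 ✗
(7,3)@ 0/3 ✗
(7,4)% 1/3 ✗
(7,5)@ 1/2 ✗
(7,6)@ 2/3 ✓
(7,7)@ 2/2 ✓
Unsatisfied: (1,1), (1,2), (1,3), (1,7), (2,1), (2,2), (2,3), (2,4), (2,5), (2,6), (3,2), (3,3), (3,6), (4,1), (4,2), (4,4), (4,5), (4,6), (4,7), (5,1), (5,2), (5,3), (5,5), (5,6), (6,1), (6,6), (7,1), (7,2), (7,3), (7,4), (7,5) — 31 in total.

31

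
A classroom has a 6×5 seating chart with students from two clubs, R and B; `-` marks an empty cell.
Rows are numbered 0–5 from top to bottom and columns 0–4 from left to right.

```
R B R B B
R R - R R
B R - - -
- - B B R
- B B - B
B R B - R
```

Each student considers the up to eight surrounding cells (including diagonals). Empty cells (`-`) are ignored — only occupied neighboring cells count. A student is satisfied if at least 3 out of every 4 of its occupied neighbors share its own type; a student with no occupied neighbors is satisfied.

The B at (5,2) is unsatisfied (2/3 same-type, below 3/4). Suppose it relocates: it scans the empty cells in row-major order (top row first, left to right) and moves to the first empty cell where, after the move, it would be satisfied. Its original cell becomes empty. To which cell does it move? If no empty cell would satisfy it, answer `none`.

Vacating (5,2). Empty cells in order:
  (1,2): 2/6 same-type → still unsatisfied.
  (2,2): 2/5 same-type → still unsatisfied.
  (2,3): 2/5 same-type → still unsatisfied.
  (2,4): 1/4 same-type → still unsatisfied.
  (3,0): 2/3 same-type → still unsatisfied.
  (3,1): 4/5 same-type → satisfied — stop here.

(3,1)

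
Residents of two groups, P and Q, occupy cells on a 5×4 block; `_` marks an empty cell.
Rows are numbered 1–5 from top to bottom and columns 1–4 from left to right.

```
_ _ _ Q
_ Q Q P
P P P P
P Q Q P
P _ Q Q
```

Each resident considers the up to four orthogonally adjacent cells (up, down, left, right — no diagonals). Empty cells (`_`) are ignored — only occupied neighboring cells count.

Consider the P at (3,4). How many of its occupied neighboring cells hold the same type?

Occupied neighbors of (3,4): (2,4)=P, (4,4)=P, (3,3)=P.
Same type (P): 3 of 3.

3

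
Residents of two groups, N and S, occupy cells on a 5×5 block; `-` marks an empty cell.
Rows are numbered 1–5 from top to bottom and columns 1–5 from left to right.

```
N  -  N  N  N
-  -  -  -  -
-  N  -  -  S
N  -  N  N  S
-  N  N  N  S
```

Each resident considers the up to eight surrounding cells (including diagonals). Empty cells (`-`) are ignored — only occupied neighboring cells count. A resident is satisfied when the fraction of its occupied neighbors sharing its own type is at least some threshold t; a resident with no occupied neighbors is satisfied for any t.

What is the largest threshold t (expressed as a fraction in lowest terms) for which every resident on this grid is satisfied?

1/3

(1,1)N — no occupied neighbors
(1,3)N 1/1
(1,4)N 2/2
(1,5)N 1/1
(3,2)N 2/2
(3,5)S 1/2
(4,1)N 2/2
(4,3)N 5/5
(4,4)N 3/6
(4,5)S 2/4
(5,2)N 3/3
(5,3)N 4/4
(5,4)N 3/5
(5,5)S 1/3
The smallest same-type fraction is 1/3 at (5,5), which reduces to 1/3. Any threshold above that leaves this resident unsatisfied.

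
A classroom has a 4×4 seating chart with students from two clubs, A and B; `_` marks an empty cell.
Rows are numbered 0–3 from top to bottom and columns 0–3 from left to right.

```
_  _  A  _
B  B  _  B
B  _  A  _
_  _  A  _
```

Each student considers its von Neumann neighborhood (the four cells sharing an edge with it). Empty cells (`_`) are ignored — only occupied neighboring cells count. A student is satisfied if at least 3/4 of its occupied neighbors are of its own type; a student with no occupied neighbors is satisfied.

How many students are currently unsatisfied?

0

Row 0: (0,2)A 0/0 ✓
Row 1: (1,0)B 2/2 ✓ · (1,1)B 1/1 ✓ · (1,3)B 0/0 ✓
Row 2: (2,0)B 1/1 ✓ · (2,2)A 1/1 ✓
Row 3: (3,2)A 1/1 ✓
Every one meets the threshold.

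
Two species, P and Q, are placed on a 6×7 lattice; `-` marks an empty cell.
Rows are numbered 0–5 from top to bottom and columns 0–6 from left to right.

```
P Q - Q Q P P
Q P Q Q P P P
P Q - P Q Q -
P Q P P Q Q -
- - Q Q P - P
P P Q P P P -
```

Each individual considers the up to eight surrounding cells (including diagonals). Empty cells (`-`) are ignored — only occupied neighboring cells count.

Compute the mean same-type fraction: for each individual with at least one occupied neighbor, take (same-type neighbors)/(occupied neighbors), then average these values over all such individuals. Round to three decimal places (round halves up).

0.539

Row 0: (0,0)P 1/3 · (0,1)Q 2/4 · (0,3)Q 3/4 · (0,4)Q 2/5 · (0,5)P 4/5 · (0,6)P 3/3
Row 1: (1,0)Q 2/5 · (1,1)P 2/6 · (1,2)Q 4/6 · (1,3)Q 4/6 · (1,4)P 3/8 · (1,5)P 4/7 · (1,6)P 3/4
Row 2: (2,0)P 2/5 · (2,1)Q 3/7 · (2,3)P 3/7 · (2,4)Q 4/8 · (2,5)Q 3/6
Row 3: (3,0)P 1/3 · (3,1)Q 2/5 · (3,2)P 2/6 · (3,3)P 3/7 · (3,4)Q 4/7 · (3,5)Q 3/5
Row 4: (4,2)Q 3/7 · (4,3)Q 3/8 · (4,4)P 4/7 · (4,6)P 1/2
Row 5: (5,0)P 1/1 · (5,1)P 1/3 · (5,2)Q 2/4 · (5,3)P 2/5 · (5,4)P 3/4 · (5,5)P 3/3
Sum over 34 individuals: 1/3 + 2/4 + 3/4 + 2/5 + 4/5 + 3/3 + 2/5 + 2/6 + 4/6 + 4/6 + 3/8 + 4/7 + 3/4 + 2/5 + 3/7 + 3/7 + 4/8 + 3/6 + 1/3 + 2/5 + 2/6 + 3/7 + 4/7 + 3/5 + 3/7 + 3/8 + 4/7 + 1/2 + 1/1 + 1/3 + 2/4 + 2/5 + 3/4 + 3/3 = 1283/70; mean = 1283/70 ÷ 34 = 1283/2380 = 0.539075… → 0.539.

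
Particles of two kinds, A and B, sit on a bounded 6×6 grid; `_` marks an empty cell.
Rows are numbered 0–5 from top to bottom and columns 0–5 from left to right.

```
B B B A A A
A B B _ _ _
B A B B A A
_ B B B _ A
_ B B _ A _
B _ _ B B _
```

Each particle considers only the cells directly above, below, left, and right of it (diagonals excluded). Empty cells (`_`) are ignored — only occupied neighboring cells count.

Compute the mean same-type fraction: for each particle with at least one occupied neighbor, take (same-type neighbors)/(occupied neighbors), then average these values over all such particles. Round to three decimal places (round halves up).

0.677

(0,0)B 1/2
(0,1)B 3/3
(0,2)B 2/3
(0,3)A 1/2
(0,4)A 2/2
(0,5)A 1/1
(1,0)A 0/3
(1,1)B 2/4
(1,2)B 3/3
(2,0)B 0/2
(2,1)A 0/4
(2,2)B 3/4
(2,3)B 2/3
(2,4)A 1/2
(2,5)A 2/2
(3,1)B 2/3
(3,2)B 4/4
(3,3)B 2/2
(3,5)A 1/1
(4,1)B 2/2
(4,2)B 2/2
(4,4)A 0/1
(5,0)B — no occupied neighbors
(5,3)B 1/1
(5,4)B 1/2
Sum over 24 particles: 1/2 + 3/3 + 2/3 + 1/2 + 2/2 + 1/1 + 0/3 + 2/4 + 3/3 + 0/2 + 0/4 + 3/4 + 2/3 + 1/2 + 2/2 + 2/3 + 4/4 + 2/2 + 1/1 + 2/2 + 2/2 + 0/1 + 1/1 + 1/2 = 65/4; mean = 65/4 ÷ 24 = 65/96 = 0.677083… → 0.677.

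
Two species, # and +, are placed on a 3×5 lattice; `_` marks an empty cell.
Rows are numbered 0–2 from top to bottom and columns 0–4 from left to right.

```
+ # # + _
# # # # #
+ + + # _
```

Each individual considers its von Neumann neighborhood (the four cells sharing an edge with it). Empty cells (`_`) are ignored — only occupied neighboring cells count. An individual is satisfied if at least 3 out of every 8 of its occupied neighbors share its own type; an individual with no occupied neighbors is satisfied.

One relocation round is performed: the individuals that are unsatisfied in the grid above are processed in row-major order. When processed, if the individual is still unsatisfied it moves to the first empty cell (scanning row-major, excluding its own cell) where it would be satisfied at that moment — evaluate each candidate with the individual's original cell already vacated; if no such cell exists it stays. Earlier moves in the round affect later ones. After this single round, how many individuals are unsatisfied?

2

Initially unsatisfied (in order): (0,0), (0,3), (1,0), (2,2).
  (0,0) → (0,4).
  (0,3): no empty cell satisfies it; stays.
  (1,0): now satisfied by earlier moves; stays.
  (2,2): no empty cell satisfies it; stays.
Resulting grid:
_ # # + +
# # # # #
+ + + # _
Unsatisfied now: (0,3), (2,2).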